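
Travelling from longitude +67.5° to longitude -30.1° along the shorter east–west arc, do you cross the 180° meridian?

No

Signed shortest Δλ = ((-30.1 − 67.5 + 180) mod 360) − 180 = -97.6°.
Going west by 97.6° from +67.5° reaches -30.1° without touching 180°.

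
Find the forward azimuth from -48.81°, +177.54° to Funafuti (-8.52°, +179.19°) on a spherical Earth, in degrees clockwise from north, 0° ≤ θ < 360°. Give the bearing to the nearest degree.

Δλ = 179.19 − 177.54 = 1.65°.
θ = atan2( sin Δλ · cos φ₂ , cos φ₁ · sin φ₂ − sin φ₁ · cos φ₂ · cos Δλ )
  = atan2(0.02848, 0.64635) = 2.523° → normalised to [0°, 360°): 2.523°.

3°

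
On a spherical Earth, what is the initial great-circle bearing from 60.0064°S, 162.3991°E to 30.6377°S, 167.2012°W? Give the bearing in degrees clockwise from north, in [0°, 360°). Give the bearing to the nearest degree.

48°

Δλ = -167.2012 − 162.3991 = -329.6003°; wrapped into (−180°, 180°]: 30.3997°.
θ = atan2( sin Δλ · cos φ₂ , cos φ₁ · sin φ₂ − sin φ₁ · cos φ₂ · cos Δλ )
  = atan2(0.43539, 0.38798) = 48.296° → normalised to [0°, 360°): 48.296°.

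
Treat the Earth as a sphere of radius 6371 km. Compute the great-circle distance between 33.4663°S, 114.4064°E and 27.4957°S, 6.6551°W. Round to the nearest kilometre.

Δλ = -6.6551 − 114.4064 = -121.0615°.
Δφ = -27.4957 − -33.4663 = 5.9706°.
a = sin²(Δφ/2) + cos φ₁ · cos φ₂ · sin²(Δλ/2) = 0.563603.
c = 2·atan2(√a, √(1−a)) = 1.69835 rad → d = 6371·c ≈ 10820.18 km.

10820 km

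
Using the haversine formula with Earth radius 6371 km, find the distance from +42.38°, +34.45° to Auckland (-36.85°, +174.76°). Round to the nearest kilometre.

16592 km

Δλ = 174.76 − 34.45 = 140.31°.
Δφ = -36.85 − 42.38 = -79.23°.
a = sin²(Δφ/2) + cos φ₁ · cos φ₂ · sin²(Δλ/2) = 0.929551.
c = 2·atan2(√a, √(1−a)) = 2.60431 rad → d = 6371·c ≈ 16592.06 km.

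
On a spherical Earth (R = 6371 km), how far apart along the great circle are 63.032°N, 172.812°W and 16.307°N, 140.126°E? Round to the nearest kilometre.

Δλ = 140.126 − -172.812 = 312.938°; wrapped into (−180°, 180°]: -47.062°.
Δφ = 16.307 − 63.032 = -46.725°.
a = sin²(Δφ/2) + cos φ₁ · cos φ₂ · sin²(Δλ/2) = 0.226627.
c = 2·atan2(√a, √(1−a)) = 0.99232 rad → d = 6371·c ≈ 6322.09 km.

6322 km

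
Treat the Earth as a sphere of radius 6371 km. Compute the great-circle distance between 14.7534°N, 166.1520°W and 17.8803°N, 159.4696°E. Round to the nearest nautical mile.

1987 nmi

Δλ = 159.4696 − -166.1520 = 325.6216°; wrapped into (−180°, 180°]: -34.3784°.
Δφ = 17.8803 − 14.7534 = 3.1269°.
a = sin²(Δφ/2) + cos φ₁ · cos φ₂ · sin²(Δλ/2) = 0.081122.
c = 2·atan2(√a, √(1−a)) = 0.57764 rad → d = 6371·c ≈ 3680.13 km ≈ 1987.11 nmi.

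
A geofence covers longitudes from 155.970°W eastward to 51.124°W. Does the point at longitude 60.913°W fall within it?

Band width going east from -155.970° to -51.124°: ((-51.124 − -155.970) mod 360) = 104.846°.
Offset of -60.913° east of the west edge: ((-60.913 − -155.970) mod 360) = 95.057°.
95.057° ≤ 104.846° ⇒ inside.

Yes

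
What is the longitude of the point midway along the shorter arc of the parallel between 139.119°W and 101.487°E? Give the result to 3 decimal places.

Signed shortest Δλ from -139.119° to +101.487° is -119.394°.
Midpoint longitude = -139.119° + (-119.394°)/2 = -139.119° − 59.697° = -198.816°.
Normalise into (−180°, 180°]: +161.184°.
(The naïve average (-139.119 + +101.487)/2 = -18.816° is on the wrong side of the globe.)

161.184°E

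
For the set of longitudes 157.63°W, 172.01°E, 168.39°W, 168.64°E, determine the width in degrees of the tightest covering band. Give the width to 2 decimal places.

Sort the longitudes: -168.39°, -157.63°, +168.64°, +172.01°.
Eastward gaps between consecutive values (wrapping around): 10.76°, 326.27°, 3.37°, 19.60°.
Largest gap = 326.27° ⇒ minimal covering band is its complement: 360° − 326.27° = 33.73°.
Band runs from +168.64° eastward to -157.63°, crossing the antimeridian.

33.73°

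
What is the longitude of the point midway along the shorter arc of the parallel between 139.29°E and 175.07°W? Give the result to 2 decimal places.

162.11°E

Signed shortest Δλ from +139.29° to -175.07° is +45.64°.
Midpoint longitude = +139.29° + (+45.64°)/2 = +139.29° + 22.82° = +162.11°.
(The naïve average (+139.29 + -175.07)/2 = -17.89° is on the wrong side of the globe.)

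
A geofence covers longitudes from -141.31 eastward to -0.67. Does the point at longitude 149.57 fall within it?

Band width going east from -141.31° to -0.67°: ((-0.67 − -141.31) mod 360) = 140.64°.
Offset of +149.57° east of the west edge: ((149.57 − -141.31) mod 360) = 290.88°.
290.88° > 140.64° ⇒ outside.

No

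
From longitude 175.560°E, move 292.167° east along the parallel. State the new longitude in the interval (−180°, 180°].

Start at +175.560°; shift +292.167° → +467.727°.
+467.727° lies outside (−180°, 180°]; subtract 360° → +107.727°.

107.727°E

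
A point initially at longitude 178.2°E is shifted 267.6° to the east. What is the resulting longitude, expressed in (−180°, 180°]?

Start at +178.2°; shift +267.6° → +445.8°.
+445.8° lies outside (−180°, 180°]; subtract 360° → +85.8°.

85.8°E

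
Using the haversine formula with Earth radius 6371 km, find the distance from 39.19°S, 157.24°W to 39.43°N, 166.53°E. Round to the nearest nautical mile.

5123 nmi

Δλ = 166.53 − -157.24 = 323.77°; wrapped into (−180°, 180°]: -36.23°.
Δφ = 39.43 − -39.19 = 78.62°.
a = sin²(Δφ/2) + cos φ₁ · cos φ₂ · sin²(Δλ/2) = 0.459217.
c = 2·atan2(√a, √(1−a)) = 1.48914 rad → d = 6371·c ≈ 9487.31 km ≈ 5122.74 nmi.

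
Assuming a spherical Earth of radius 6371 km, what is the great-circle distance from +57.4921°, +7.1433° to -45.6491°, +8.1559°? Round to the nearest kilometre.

11469 km

Δλ = 8.1559 − 7.1433 = 1.0126°.
Δφ = -45.6491 − 57.4921 = -103.1412°.
a = sin²(Δφ/2) + cos φ₁ · cos φ₂ · sin²(Δλ/2) = 0.613705.
c = 2·atan2(√a, √(1−a)) = 1.80021 rad → d = 6371·c ≈ 11469.16 km.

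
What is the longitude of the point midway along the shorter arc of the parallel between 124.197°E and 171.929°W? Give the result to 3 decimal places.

Signed shortest Δλ from +124.197° to -171.929° is +63.874°.
Midpoint longitude = +124.197° + (+63.874°)/2 = +124.197° + 31.937° = +156.134°.
(The naïve average (+124.197 + -171.929)/2 = -23.866° is on the wrong side of the globe.)

156.134°E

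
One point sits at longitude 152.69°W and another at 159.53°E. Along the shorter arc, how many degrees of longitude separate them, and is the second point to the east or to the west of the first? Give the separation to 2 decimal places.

Raw difference: 159.53 − -152.69 = 312.22°.
Normalise into (−180°, 180°]: 312.22° − 360° = -47.78°.
Negative ⇒ the second point lies to the west; separation 47.78°.

47.78° west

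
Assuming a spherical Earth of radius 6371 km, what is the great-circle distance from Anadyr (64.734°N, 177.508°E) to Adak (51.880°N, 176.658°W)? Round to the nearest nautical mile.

793 nmi

Δλ = -176.658 − 177.508 = -354.166°; wrapped into (−180°, 180°]: 5.834°.
Δφ = 51.880 − 64.734 = -12.854°.
a = sin²(Δφ/2) + cos φ₁ · cos φ₂ · sin²(Δλ/2) = 0.013212.
c = 2·atan2(√a, √(1−a)) = 0.23040 rad → d = 6371·c ≈ 1467.87 km ≈ 792.59 nmi.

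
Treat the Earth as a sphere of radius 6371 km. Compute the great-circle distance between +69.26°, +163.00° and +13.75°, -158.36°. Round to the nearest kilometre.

6738 km

Δλ = -158.36 − 163.00 = -321.36°; wrapped into (−180°, 180°]: 38.64°.
Δφ = 13.75 − 69.26 = -55.51°.
a = sin²(Δφ/2) + cos φ₁ · cos φ₂ · sin²(Δλ/2) = 0.254520.
c = 2·atan2(√a, √(1−a)) = 1.05760 rad → d = 6371·c ≈ 6738.00 km.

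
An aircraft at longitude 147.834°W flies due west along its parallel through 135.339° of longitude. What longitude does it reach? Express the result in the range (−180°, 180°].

76.827°E

Start at -147.834°; shift −135.339° → -283.173°.
-283.173° lies outside (−180°, 180°]; add 360° → +76.827°.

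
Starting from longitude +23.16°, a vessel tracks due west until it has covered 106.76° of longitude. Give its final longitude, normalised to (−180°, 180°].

Start at +23.16°; shift −106.76° → -83.60°.
-83.60° already lies in (−180°, 180°].

-83.60°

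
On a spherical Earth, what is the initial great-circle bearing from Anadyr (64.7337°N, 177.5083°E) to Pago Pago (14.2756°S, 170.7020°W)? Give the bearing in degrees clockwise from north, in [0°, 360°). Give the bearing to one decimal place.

168.4°

Δλ = -170.7020 − 177.5083 = -348.2103°; wrapped into (−180°, 180°]: 11.7897°.
θ = atan2( sin Δλ · cos φ₂ , cos φ₁ · sin φ₂ − sin φ₁ · cos φ₂ · cos Δλ )
  = atan2(0.19801, -0.96317) = 168.383° → normalised to [0°, 360°): 168.383°.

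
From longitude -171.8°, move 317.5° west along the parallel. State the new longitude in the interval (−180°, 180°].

Start at -171.8°; shift −317.5° → -489.3°.
-489.3° lies outside (−180°, 180°]; add 360° → -129.3°.

-129.3°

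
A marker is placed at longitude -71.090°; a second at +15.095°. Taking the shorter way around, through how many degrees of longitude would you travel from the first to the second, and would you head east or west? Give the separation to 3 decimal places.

86.185° east

Raw difference: 15.095 − -71.090 = 86.185°.
Normalise into (−180°, 180°]: 86.185° stays 86.185°.
Positive ⇒ the second point lies to the east; separation 86.185°.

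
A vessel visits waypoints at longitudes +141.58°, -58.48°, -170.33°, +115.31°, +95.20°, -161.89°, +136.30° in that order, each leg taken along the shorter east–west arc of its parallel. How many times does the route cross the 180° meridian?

Leg 1: +141.58° → -58.48°, shortest Δλ = 159.94° (east) — crosses 180°.
Leg 2: -58.48° → -170.33°, shortest Δλ = -111.85° (west) — does not cross 180°.
Leg 3: -170.33° → +115.31°, shortest Δλ = -74.36° (west) — crosses 180°.
Leg 4: +115.31° → +95.20°, shortest Δλ = -20.11° (west) — does not cross 180°.
Leg 5: +95.20° → -161.89°, shortest Δλ = 102.91° (east) — crosses 180°.
Leg 6: -161.89° → +136.30°, shortest Δλ = -61.81° (west) — crosses 180°.
Total crossings: 4.

4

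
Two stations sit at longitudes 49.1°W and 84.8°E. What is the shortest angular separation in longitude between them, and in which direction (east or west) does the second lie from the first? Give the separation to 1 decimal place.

133.9° east

Raw difference: 84.8 − -49.1 = 133.9°.
Normalise into (−180°, 180°]: 133.9° stays 133.9°.
Positive ⇒ the second point lies to the east; separation 133.9°.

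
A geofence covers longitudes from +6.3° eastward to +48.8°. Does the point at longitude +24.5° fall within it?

Yes

Band width going east from +6.3° to +48.8°: ((48.8 − 6.3) mod 360) = 42.5°.
Offset of +24.5° east of the west edge: ((24.5 − 6.3) mod 360) = 18.2°.
18.2° ≤ 42.5° ⇒ inside.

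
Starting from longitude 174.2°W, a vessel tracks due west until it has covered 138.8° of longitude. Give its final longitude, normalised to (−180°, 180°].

Start at -174.2°; shift −138.8° → -313.0°.
-313.0° lies outside (−180°, 180°]; add 360° → +47.0°.

47.0°E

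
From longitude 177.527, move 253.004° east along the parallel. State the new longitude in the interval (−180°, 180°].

Start at +177.527°; shift +253.004° → +430.531°.
+430.531° lies outside (−180°, 180°]; subtract 360° → +70.531°.

+70.531°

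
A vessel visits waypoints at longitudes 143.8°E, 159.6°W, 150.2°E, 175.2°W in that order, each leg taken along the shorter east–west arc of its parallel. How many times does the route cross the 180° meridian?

Leg 1: +143.8° → -159.6°, shortest Δλ = 56.6° (east) — crosses 180°.
Leg 2: -159.6° → +150.2°, shortest Δλ = -50.2° (west) — crosses 180°.
Leg 3: +150.2° → -175.2°, shortest Δλ = 34.6° (east) — crosses 180°.
Total crossings: 3.

3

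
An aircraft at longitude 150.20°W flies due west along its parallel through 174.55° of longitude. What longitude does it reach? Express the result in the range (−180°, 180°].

Start at -150.20°; shift −174.55° → -324.75°.
-324.75° lies outside (−180°, 180°]; add 360° → +35.25°.

35.25°E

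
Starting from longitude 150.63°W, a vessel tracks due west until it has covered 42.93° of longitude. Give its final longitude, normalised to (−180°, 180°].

166.44°E

Start at -150.63°; shift −42.93° → -193.56°.
-193.56° lies outside (−180°, 180°]; add 360° → +166.44°.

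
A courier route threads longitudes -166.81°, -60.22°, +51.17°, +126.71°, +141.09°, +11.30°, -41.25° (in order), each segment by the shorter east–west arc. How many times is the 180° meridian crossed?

Leg 1: -166.81° → -60.22°, shortest Δλ = 106.59° (east) — does not cross 180°.
Leg 2: -60.22° → +51.17°, shortest Δλ = 111.39° (east) — does not cross 180°.
Leg 3: +51.17° → +126.71°, shortest Δλ = 75.54° (east) — does not cross 180°.
Leg 4: +126.71° → +141.09°, shortest Δλ = 14.38° (east) — does not cross 180°.
Leg 5: +141.09° → +11.30°, shortest Δλ = -129.79° (west) — does not cross 180°.
Leg 6: +11.30° → -41.25°, shortest Δλ = -52.55° (west) — does not cross 180°.
Total crossings: 0.

0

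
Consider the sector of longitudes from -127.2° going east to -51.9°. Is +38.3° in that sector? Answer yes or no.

Band width going east from -127.2° to -51.9°: ((-51.9 − -127.2) mod 360) = 75.3°.
Offset of +38.3° east of the west edge: ((38.3 − -127.2) mod 360) = 165.5°.
165.5° > 75.3° ⇒ outside.

No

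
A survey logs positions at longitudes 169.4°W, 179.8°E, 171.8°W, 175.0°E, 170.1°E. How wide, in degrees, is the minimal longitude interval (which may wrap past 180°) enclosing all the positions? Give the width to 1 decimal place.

20.5°

Sort the longitudes: -171.8°, -169.4°, +170.1°, +175.0°, +179.8°.
Eastward gaps between consecutive values (wrapping around): 2.4°, 339.5°, 4.9°, 4.8°, 8.4°.
Largest gap = 339.5° ⇒ minimal covering band is its complement: 360° − 339.5° = 20.5°.
Band runs from +170.1° eastward to -169.4°, crossing the antimeridian.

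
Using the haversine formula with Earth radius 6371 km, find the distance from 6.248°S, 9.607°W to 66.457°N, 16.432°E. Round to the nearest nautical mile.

4510 nmi

Δλ = 16.432 − -9.607 = 26.039°.
Δφ = 66.457 − -6.248 = 72.705°.
a = sin²(Δφ/2) + cos φ₁ · cos φ₂ · sin²(Δλ/2) = 0.371506.
c = 2·atan2(√a, √(1−a)) = 1.31089 rad → d = 6371·c ≈ 8351.70 km ≈ 4509.55 nmi.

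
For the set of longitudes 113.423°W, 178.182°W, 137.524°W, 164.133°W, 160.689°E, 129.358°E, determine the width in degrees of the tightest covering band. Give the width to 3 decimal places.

117.219°

Sort the longitudes: -178.182°, -164.133°, -137.524°, -113.423°, +129.358°, +160.689°.
Eastward gaps between consecutive values (wrapping around): 14.049°, 26.609°, 24.101°, 242.781°, 31.331°, 21.129°.
Largest gap = 242.781° ⇒ minimal covering band is its complement: 360° − 242.781° = 117.219°.
Band runs from +129.358° eastward to -113.423°, crossing the antimeridian.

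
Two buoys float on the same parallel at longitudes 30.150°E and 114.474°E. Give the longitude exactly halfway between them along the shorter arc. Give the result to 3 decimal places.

Signed shortest Δλ from +30.150° to +114.474° is +84.324°.
Midpoint longitude = +30.150° + (+84.324°)/2 = +30.150° + 42.162° = +72.312°.

72.312°E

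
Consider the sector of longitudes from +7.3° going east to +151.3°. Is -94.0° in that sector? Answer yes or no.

No

Band width going east from +7.3° to +151.3°: ((151.3 − 7.3) mod 360) = 144.0°.
Offset of -94.0° east of the west edge: ((-94.0 − 7.3) mod 360) = 258.7°.
258.7° > 144.0° ⇒ outside.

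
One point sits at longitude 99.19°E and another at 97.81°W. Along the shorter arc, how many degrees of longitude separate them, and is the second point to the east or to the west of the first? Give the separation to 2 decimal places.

163.00° east

Raw difference: -97.81 − 99.19 = -197.0°.
Normalise into (−180°, 180°]: -197.0° + 360° = 163.0°.
Positive ⇒ the second point lies to the east; separation 163.00°.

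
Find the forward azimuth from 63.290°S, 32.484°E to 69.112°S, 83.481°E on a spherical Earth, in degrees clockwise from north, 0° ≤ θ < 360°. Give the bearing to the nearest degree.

Δλ = 83.481 − 32.484 = 50.997°.
θ = atan2( sin Δλ · cos φ₂ , cos φ₁ · sin φ₂ − sin φ₁ · cos φ₂ · cos Δλ )
  = atan2(0.27707, -0.21949) = 128.385° → normalised to [0°, 360°): 128.385°.

128°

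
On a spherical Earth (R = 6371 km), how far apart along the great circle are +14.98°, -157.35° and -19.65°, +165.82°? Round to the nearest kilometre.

5572 km

Δλ = 165.82 − -157.35 = 323.17°; wrapped into (−180°, 180°]: -36.83°.
Δφ = -19.65 − 14.98 = -34.63°.
a = sin²(Δφ/2) + cos φ₁ · cos φ₂ · sin²(Δλ/2) = 0.179367.
c = 2·atan2(√a, √(1−a)) = 0.87465 rad → d = 6371·c ≈ 5572.38 km.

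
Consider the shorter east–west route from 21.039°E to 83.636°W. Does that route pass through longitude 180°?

Signed shortest Δλ = ((-83.636 − 21.039 + 180) mod 360) − 180 = -104.675°.
Going west by 104.675° from +21.039° reaches -83.636° without touching 180°.

No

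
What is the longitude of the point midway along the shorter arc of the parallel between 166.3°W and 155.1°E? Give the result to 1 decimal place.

Signed shortest Δλ from -166.3° to +155.1° is -38.6°.
Midpoint longitude = -166.3° + (-38.6°)/2 = -166.3° − 19.3° = -185.6°.
Normalise into (−180°, 180°]: +174.4°.
(The naïve average (-166.3 + +155.1)/2 = -5.6° is on the wrong side of the globe.)

174.4°E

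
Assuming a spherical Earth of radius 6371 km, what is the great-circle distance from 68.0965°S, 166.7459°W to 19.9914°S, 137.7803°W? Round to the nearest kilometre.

5715 km

Δλ = -137.7803 − -166.7459 = 28.9656°.
Δφ = -19.9914 − -68.0965 = 48.1051°.
a = sin²(Δφ/2) + cos φ₁ · cos φ₂ · sin²(Δλ/2) = 0.188043.
c = 2·atan2(√a, √(1−a)) = 0.89705 rad → d = 6371·c ≈ 5715.14 km.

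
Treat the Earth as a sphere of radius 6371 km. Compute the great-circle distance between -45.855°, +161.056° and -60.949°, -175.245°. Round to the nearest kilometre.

Δλ = -175.245 − 161.056 = -336.301°; wrapped into (−180°, 180°]: 23.699°.
Δφ = -60.949 − -45.855 = -15.094°.
a = sin²(Δφ/2) + cos φ₁ · cos φ₂ · sin²(Δλ/2) = 0.031510.
c = 2·atan2(√a, √(1−a)) = 0.35691 rad → d = 6371·c ≈ 2273.90 km.

2274 km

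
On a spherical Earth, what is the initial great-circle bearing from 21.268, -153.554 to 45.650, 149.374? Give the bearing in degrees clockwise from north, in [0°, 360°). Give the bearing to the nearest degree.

312°

Δλ = 149.374 − -153.554 = 302.928°; wrapped into (−180°, 180°]: -57.072°.
θ = atan2( sin Δλ · cos φ₂ , cos φ₁ · sin φ₂ − sin φ₁ · cos φ₂ · cos Δλ )
  = atan2(-0.58674, 0.52855) = -47.987° → normalised to [0°, 360°): 312.013°.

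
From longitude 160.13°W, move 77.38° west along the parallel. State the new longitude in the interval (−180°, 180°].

Start at -160.13°; shift −77.38° → -237.51°.
-237.51° lies outside (−180°, 180°]; add 360° → +122.49°.

122.49°E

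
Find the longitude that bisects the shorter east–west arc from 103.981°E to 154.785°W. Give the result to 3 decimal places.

154.598°E

Signed shortest Δλ from +103.981° to -154.785° is +101.234°.
Midpoint longitude = +103.981° + (+101.234°)/2 = +103.981° + 50.617° = +154.598°.
(The naïve average (+103.981 + -154.785)/2 = -25.402° is on the wrong side of the globe.)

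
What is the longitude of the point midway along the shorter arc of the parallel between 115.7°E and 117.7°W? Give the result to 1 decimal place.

Signed shortest Δλ from +115.7° to -117.7° is +126.6°.
Midpoint longitude = +115.7° + (+126.6°)/2 = +115.7° + 63.3° = +179.0°.
(The naïve average (+115.7 + -117.7)/2 = -1.0° is on the wrong side of the globe.)

179.0°E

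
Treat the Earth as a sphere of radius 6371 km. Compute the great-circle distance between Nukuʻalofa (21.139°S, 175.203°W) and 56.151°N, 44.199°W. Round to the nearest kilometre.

Δλ = -44.199 − -175.203 = 131.004°.
Δφ = 56.151 − -21.139 = 77.290°.
a = sin²(Δφ/2) + cos φ₁ · cos φ₂ · sin²(Δλ/2) = 0.820187.
c = 2·atan2(√a, √(1−a)) = 2.26578 rad → d = 6371·c ≈ 14435.29 km.

14435 km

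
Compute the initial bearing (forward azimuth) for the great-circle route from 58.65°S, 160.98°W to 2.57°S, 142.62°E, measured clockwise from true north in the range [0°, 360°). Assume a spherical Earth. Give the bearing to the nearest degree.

Δλ = 142.62 − -160.98 = 303.60°; wrapped into (−180°, 180°]: -56.40°.
θ = atan2( sin Δλ · cos φ₂ , cos φ₁ · sin φ₂ − sin φ₁ · cos φ₂ · cos Δλ )
  = atan2(-0.83208, 0.44880) = -61.659° → normalised to [0°, 360°): 298.341°.

298°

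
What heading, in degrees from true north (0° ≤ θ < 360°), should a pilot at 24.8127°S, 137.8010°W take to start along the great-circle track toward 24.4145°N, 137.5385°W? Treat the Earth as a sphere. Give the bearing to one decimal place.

Δλ = -137.5385 − -137.8010 = 0.2625°.
θ = atan2( sin Δλ · cos φ₂ , cos φ₁ · sin φ₂ − sin φ₁ · cos φ₂ · cos Δλ )
  = atan2(0.00417, 0.75730) = 0.316° → normalised to [0°, 360°): 0.316°.

0.3°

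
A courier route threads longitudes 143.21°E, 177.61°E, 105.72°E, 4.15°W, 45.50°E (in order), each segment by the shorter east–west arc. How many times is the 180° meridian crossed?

Leg 1: +143.21° → +177.61°, shortest Δλ = 34.4° (east) — does not cross 180°.
Leg 2: +177.61° → +105.72°, shortest Δλ = -71.89° (west) — does not cross 180°.
Leg 3: +105.72° → -4.15°, shortest Δλ = -109.87° (west) — does not cross 180°.
Leg 4: -4.15° → +45.50°, shortest Δλ = 49.65° (east) — does not cross 180°.
Total crossings: 0.

0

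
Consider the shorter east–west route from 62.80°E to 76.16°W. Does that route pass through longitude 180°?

No

Signed shortest Δλ = ((-76.16 − 62.80 + 180) mod 360) − 180 = -138.96°.
Going west by 138.96° from +62.80° reaches -76.16° without touching 180°.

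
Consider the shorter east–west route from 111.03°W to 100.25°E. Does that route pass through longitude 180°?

Yes

Naïve |100.25 − -111.03| = 211.28° > 180°, so the shorter arc goes the other way round — across 180°.
Signed shortest Δλ = ((100.25 − -111.03 + 180) mod 360) − 180 = -148.72°.
Going west by 148.72° from -111.03° passes through 180° before reaching +100.25°.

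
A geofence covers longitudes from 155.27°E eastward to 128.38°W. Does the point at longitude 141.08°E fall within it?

No

Band width going east from +155.27° to -128.38°: ((-128.38 − 155.27) mod 360) = 76.35°.
Offset of +141.08° east of the west edge: ((141.08 − 155.27) mod 360) = 345.81°.
345.81° > 76.35° ⇒ outside.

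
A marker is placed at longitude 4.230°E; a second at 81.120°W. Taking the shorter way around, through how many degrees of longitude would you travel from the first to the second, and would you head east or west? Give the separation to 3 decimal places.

Raw difference: -81.120 − 4.230 = -85.35°.
Normalise into (−180°, 180°]: -85.35° stays -85.35°.
Negative ⇒ the second point lies to the west; separation 85.350°.

85.350° west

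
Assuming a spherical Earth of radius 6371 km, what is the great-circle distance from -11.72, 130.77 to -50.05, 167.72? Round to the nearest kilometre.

Δλ = 167.72 − 130.77 = 36.95°.
Δφ = -50.05 − -11.72 = -38.33°.
a = sin²(Δφ/2) + cos φ₁ · cos φ₂ · sin²(Δλ/2) = 0.170911.
c = 2·atan2(√a, √(1−a)) = 0.85240 rad → d = 6371·c ≈ 5430.65 km.

5431 km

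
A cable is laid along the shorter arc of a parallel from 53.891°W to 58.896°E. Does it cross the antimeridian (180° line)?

No

Signed shortest Δλ = ((58.896 − -53.891 + 180) mod 360) − 180 = 112.787°.
Going east by 112.787° from -53.891° reaches +58.896° without touching 180°.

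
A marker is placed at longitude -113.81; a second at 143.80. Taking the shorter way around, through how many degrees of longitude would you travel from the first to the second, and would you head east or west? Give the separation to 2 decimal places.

102.39° west

Raw difference: 143.80 − -113.81 = 257.61°.
Normalise into (−180°, 180°]: 257.61° − 360° = -102.39°.
Negative ⇒ the second point lies to the west; separation 102.39°.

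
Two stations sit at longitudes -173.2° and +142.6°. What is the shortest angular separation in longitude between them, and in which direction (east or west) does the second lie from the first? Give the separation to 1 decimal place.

44.2° west

Raw difference: 142.6 − -173.2 = 315.8°.
Normalise into (−180°, 180°]: 315.8° − 360° = -44.2°.
Negative ⇒ the second point lies to the west; separation 44.2°.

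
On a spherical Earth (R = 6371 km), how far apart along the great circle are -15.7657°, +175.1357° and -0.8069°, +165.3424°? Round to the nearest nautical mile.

1069 nmi

Δλ = 165.3424 − 175.1357 = -9.7933°.
Δφ = -0.8069 − -15.7657 = 14.9588°.
a = sin²(Δφ/2) + cos φ₁ · cos φ₂ · sin²(Δλ/2) = 0.023955.
c = 2·atan2(√a, √(1−a)) = 0.31080 rad → d = 6371·c ≈ 1980.11 km ≈ 1069.17 nmi.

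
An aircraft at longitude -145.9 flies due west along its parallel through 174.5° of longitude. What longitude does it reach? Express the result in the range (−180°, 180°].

Start at -145.9°; shift −174.5° → -320.4°.
-320.4° lies outside (−180°, 180°]; add 360° → +39.6°.

+39.6°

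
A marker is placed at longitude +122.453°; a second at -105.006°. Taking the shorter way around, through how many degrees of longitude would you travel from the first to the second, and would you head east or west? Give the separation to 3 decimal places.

Raw difference: -105.006 − 122.453 = -227.459°.
Normalise into (−180°, 180°]: -227.459° + 360° = 132.541°.
Positive ⇒ the second point lies to the east; separation 132.541°.

132.541° east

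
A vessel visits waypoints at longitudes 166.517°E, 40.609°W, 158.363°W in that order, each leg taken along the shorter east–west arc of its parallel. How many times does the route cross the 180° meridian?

Leg 1: +166.517° → -40.609°, shortest Δλ = 152.874° (east) — crosses 180°.
Leg 2: -40.609° → -158.363°, shortest Δλ = -117.754° (west) — does not cross 180°.
Total crossings: 1.

1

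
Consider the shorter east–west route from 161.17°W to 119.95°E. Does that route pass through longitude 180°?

Naïve |119.95 − -161.17| = 281.12° > 180°, so the shorter arc goes the other way round — across 180°.
Signed shortest Δλ = ((119.95 − -161.17 + 180) mod 360) − 180 = -78.88°.
Going west by 78.88° from -161.17° passes through 180° before reaching +119.95°.

Yes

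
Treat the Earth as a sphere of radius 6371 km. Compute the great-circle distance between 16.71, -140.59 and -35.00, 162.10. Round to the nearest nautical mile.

4503 nmi

Δλ = 162.10 − -140.59 = 302.69°; wrapped into (−180°, 180°]: -57.31°.
Δφ = -35.00 − 16.71 = -51.71°.
a = sin²(Δφ/2) + cos φ₁ · cos φ₂ · sin²(Δλ/2) = 0.370591.
c = 2·atan2(√a, √(1−a)) = 1.30900 rad → d = 6371·c ≈ 8339.63 km ≈ 4503.04 nmi.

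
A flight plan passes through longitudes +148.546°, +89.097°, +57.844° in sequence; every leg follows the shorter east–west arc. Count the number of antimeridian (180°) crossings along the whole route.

0

Leg 1: +148.546° → +89.097°, shortest Δλ = -59.449° (west) — does not cross 180°.
Leg 2: +89.097° → +57.844°, shortest Δλ = -31.253° (west) — does not cross 180°.
Total crossings: 0.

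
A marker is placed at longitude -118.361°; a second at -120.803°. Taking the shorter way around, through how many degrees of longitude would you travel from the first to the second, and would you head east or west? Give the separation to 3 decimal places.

Raw difference: -120.803 − -118.361 = -2.442°.
Normalise into (−180°, 180°]: -2.442° stays -2.442°.
Negative ⇒ the second point lies to the west; separation 2.442°.

2.442° west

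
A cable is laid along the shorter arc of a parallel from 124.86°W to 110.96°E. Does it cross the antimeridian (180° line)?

Yes

Naïve |110.96 − -124.86| = 235.82° > 180°, so the shorter arc goes the other way round — across 180°.
Signed shortest Δλ = ((110.96 − -124.86 + 180) mod 360) − 180 = -124.18°.
Going west by 124.18° from -124.86° passes through 180° before reaching +110.96°.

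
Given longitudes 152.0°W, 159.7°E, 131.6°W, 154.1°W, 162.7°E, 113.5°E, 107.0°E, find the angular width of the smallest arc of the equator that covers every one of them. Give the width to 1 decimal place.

121.4°

Sort the longitudes: -154.1°, -152.0°, -131.6°, +107.0°, +113.5°, +159.7°, +162.7°.
Eastward gaps between consecutive values (wrapping around): 2.1°, 20.4°, 238.6°, 6.5°, 46.2°, 3.0°, 43.2°.
Largest gap = 238.6° ⇒ minimal covering band is its complement: 360° − 238.6° = 121.4°.
Band runs from +107.0° eastward to -131.6°, crossing the antimeridian.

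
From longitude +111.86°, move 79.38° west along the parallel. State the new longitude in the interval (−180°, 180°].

+32.48°

Start at +111.86°; shift −79.38° → +32.48°.
+32.48° already lies in (−180°, 180°].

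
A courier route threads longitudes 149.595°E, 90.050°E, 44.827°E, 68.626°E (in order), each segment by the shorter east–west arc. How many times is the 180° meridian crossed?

Leg 1: +149.595° → +90.050°, shortest Δλ = -59.545° (west) — does not cross 180°.
Leg 2: +90.050° → +44.827°, shortest Δλ = -45.223° (west) — does not cross 180°.
Leg 3: +44.827° → +68.626°, shortest Δλ = 23.799° (east) — does not cross 180°.
Total crossings: 0.

0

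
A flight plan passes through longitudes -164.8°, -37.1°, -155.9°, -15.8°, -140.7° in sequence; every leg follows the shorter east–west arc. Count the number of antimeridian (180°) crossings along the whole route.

0

Leg 1: -164.8° → -37.1°, shortest Δλ = 127.7° (east) — does not cross 180°.
Leg 2: -37.1° → -155.9°, shortest Δλ = -118.8° (west) — does not cross 180°.
Leg 3: -155.9° → -15.8°, shortest Δλ = 140.1° (east) — does not cross 180°.
Leg 4: -15.8° → -140.7°, shortest Δλ = -124.9° (west) — does not cross 180°.
Total crossings: 0.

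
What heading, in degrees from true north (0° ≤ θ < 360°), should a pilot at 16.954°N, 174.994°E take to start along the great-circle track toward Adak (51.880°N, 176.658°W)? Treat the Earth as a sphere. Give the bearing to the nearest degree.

Δλ = -176.658 − 174.994 = -351.652°; wrapped into (−180°, 180°]: 8.348°.
θ = atan2( sin Δλ · cos φ₂ , cos φ₁ · sin φ₂ − sin φ₁ · cos φ₂ · cos Δλ )
  = atan2(0.08962, 0.57443) = 8.868° → normalised to [0°, 360°): 8.868°.

9°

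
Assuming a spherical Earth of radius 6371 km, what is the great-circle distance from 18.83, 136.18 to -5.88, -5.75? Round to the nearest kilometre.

Δλ = -5.75 − 136.18 = -141.93°.
Δφ = -5.88 − 18.83 = -24.71°.
a = sin²(Δφ/2) + cos φ₁ · cos φ₂ · sin²(Δλ/2) = 0.887135.
c = 2·atan2(√a, √(1−a)) = 2.45636 rad → d = 6371·c ≈ 15649.44 km.

15649 km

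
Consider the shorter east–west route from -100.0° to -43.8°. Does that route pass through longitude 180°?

Signed shortest Δλ = ((-43.8 − -100.0 + 180) mod 360) − 180 = 56.2°.
Going east by 56.2° from -100.0° reaches -43.8° without touching 180°.

No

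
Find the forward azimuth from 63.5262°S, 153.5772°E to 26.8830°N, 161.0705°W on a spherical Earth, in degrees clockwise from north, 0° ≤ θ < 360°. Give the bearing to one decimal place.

Δλ = -161.0705 − 153.5772 = -314.6477°; wrapped into (−180°, 180°]: 45.3523°.
θ = atan2( sin Δλ · cos φ₂ , cos φ₁ · sin φ₂ − sin φ₁ · cos φ₂ · cos Δλ )
  = atan2(0.63456, 0.76265) = 39.762° → normalised to [0°, 360°): 39.762°.

39.8°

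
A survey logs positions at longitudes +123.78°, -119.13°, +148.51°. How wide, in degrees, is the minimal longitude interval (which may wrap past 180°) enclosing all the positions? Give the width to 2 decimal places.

Sort the longitudes: -119.13°, +123.78°, +148.51°.
Eastward gaps between consecutive values (wrapping around): 242.91°, 24.73°, 92.36°.
Largest gap = 242.91° ⇒ minimal covering band is its complement: 360° − 242.91° = 117.09°.
Band runs from +123.78° eastward to -119.13°, crossing the antimeridian.

117.09°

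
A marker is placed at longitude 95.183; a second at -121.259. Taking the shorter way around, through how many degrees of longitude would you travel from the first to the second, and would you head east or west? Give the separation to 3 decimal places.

143.558° east

Raw difference: -121.259 − 95.183 = -216.442°.
Normalise into (−180°, 180°]: -216.442° + 360° = 143.558°.
Positive ⇒ the second point lies to the east; separation 143.558°.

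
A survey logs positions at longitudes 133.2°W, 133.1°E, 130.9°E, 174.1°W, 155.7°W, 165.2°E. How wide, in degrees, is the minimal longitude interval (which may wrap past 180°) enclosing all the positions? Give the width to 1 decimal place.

95.9°

Sort the longitudes: -174.1°, -155.7°, -133.2°, +130.9°, +133.1°, +165.2°.
Eastward gaps between consecutive values (wrapping around): 18.4°, 22.5°, 264.1°, 2.2°, 32.1°, 20.7°.
Largest gap = 264.1° ⇒ minimal covering band is its complement: 360° − 264.1° = 95.9°.
Band runs from +130.9° eastward to -133.2°, crossing the antimeridian.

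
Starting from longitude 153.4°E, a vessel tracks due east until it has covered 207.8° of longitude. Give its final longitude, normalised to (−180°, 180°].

1.2°E

Start at +153.4°; shift +207.8° → +361.2°.
+361.2° lies outside (−180°, 180°]; subtract 360° → +1.2°.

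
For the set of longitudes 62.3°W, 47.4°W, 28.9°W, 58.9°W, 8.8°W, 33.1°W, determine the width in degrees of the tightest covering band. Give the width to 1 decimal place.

53.5°

Sort the longitudes: -62.3°, -58.9°, -47.4°, -33.1°, -28.9°, -8.8°.
Eastward gaps between consecutive values (wrapping around): 3.4°, 11.5°, 14.3°, 4.2°, 20.1°, 306.5°.
Largest gap = 306.5° ⇒ minimal covering band is its complement: 360° − 306.5° = 53.5°.
Band runs from -62.3° eastward to -8.8°.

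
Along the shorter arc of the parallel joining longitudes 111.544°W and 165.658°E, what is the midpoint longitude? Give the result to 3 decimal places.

Signed shortest Δλ from -111.544° to +165.658° is -82.798°.
Midpoint longitude = -111.544° + (-82.798°)/2 = -111.544° − 41.399° = -152.943°.
(The naïve average (-111.544 + +165.658)/2 = 27.057° is on the wrong side of the globe.)

152.943°W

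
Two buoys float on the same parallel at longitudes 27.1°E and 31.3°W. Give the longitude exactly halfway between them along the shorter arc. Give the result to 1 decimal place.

Signed shortest Δλ from +27.1° to -31.3° is -58.4°.
Midpoint longitude = +27.1° + (-58.4°)/2 = +27.1° − 29.2° = -2.1°.

2.1°W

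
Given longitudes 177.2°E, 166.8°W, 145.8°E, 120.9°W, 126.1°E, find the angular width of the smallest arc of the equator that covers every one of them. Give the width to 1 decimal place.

Sort the longitudes: -166.8°, -120.9°, +126.1°, +145.8°, +177.2°.
Eastward gaps between consecutive values (wrapping around): 45.9°, 247.0°, 19.7°, 31.4°, 16.0°.
Largest gap = 247.0° ⇒ minimal covering band is its complement: 360° − 247.0° = 113.0°.
Band runs from +126.1° eastward to -120.9°, crossing the antimeridian.

113.0°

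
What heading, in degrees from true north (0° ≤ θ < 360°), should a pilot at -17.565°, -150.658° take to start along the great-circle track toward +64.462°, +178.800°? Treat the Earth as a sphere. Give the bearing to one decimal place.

347.3°

Δλ = 178.800 − -150.658 = 329.458°; wrapped into (−180°, 180°]: -30.542°.
θ = atan2( sin Δλ · cos φ₂ , cos φ₁ · sin φ₂ − sin φ₁ · cos φ₂ · cos Δλ )
  = atan2(-0.21908, 0.97228) = -12.698° → normalised to [0°, 360°): 347.302°.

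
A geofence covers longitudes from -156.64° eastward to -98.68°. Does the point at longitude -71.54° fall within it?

No

Band width going east from -156.64° to -98.68°: ((-98.68 − -156.64) mod 360) = 57.96°.
Offset of -71.54° east of the west edge: ((-71.54 − -156.64) mod 360) = 85.10°.
85.10° > 57.96° ⇒ outside.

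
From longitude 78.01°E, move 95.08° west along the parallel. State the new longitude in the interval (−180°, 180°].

17.07°W

Start at +78.01°; shift −95.08° → -17.07°.
-17.07° already lies in (−180°, 180°].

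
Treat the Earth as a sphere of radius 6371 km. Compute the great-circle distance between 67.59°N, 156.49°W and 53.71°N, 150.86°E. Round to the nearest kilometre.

Δλ = 150.86 − -156.49 = 307.35°; wrapped into (−180°, 180°]: -52.65°.
Δφ = 53.71 − 67.59 = -13.88°.
a = sin²(Δφ/2) + cos φ₁ · cos φ₂ · sin²(Δλ/2) = 0.058974.
c = 2·atan2(√a, √(1−a)) = 0.49060 rad → d = 6371·c ≈ 3125.59 km.

3126 km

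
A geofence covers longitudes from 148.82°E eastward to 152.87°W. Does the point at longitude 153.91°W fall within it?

Yes

Band width going east from +148.82° to -152.87°: ((-152.87 − 148.82) mod 360) = 58.31°.
Offset of -153.91° east of the west edge: ((-153.91 − 148.82) mod 360) = 57.27°.
57.27° ≤ 58.31° ⇒ inside.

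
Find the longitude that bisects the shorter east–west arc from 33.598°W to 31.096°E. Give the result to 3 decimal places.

1.251°W

Signed shortest Δλ from -33.598° to +31.096° is +64.694°.
Midpoint longitude = -33.598° + (+64.694°)/2 = -33.598° + 32.347° = -1.251°.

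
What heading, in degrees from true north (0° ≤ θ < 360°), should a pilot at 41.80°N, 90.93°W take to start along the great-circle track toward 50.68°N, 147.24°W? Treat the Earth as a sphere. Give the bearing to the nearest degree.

303°

Δλ = -147.24 − -90.93 = -56.31°.
θ = atan2( sin Δλ · cos φ₂ , cos φ₁ · sin φ₂ − sin φ₁ · cos φ₂ · cos Δλ )
  = atan2(-0.52723, 0.34244) = -56.996° → normalised to [0°, 360°): 303.004°.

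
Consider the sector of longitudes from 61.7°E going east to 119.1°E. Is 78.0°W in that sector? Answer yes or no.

No

Band width going east from +61.7° to +119.1°: ((119.1 − 61.7) mod 360) = 57.4°.
Offset of -78.0° east of the west edge: ((-78.0 − 61.7) mod 360) = 220.3°.
220.3° > 57.4° ⇒ outside.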